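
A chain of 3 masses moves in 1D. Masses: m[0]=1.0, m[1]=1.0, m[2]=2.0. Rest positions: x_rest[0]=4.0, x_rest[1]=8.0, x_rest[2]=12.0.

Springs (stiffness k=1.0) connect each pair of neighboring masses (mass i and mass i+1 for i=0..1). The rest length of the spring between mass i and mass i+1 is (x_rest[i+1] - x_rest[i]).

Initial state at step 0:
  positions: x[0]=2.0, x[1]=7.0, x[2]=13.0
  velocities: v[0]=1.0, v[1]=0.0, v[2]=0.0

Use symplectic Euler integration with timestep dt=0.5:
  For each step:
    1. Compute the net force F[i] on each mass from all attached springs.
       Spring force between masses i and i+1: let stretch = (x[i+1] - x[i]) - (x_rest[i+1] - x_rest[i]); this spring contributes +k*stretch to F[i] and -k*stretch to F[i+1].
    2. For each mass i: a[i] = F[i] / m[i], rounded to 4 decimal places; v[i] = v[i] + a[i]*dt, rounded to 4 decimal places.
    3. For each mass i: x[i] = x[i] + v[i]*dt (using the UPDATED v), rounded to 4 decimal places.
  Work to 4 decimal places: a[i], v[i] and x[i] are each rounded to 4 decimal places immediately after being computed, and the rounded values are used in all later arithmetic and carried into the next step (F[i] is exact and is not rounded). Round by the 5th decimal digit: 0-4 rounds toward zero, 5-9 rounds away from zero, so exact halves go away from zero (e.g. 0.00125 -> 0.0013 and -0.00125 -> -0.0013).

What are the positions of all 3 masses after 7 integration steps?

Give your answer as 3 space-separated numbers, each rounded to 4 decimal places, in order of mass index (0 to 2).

Answer: 6.7337 9.0156 11.3756

Derivation:
Step 0: x=[2.0000 7.0000 13.0000] v=[1.0000 0.0000 0.0000]
Step 1: x=[2.7500 7.2500 12.7500] v=[1.5000 0.5000 -0.5000]
Step 2: x=[3.6250 7.7500 12.3125] v=[1.7500 1.0000 -0.8750]
Step 3: x=[4.5313 8.3594 11.8047] v=[1.8125 1.2188 -1.0157]
Step 4: x=[5.3946 8.8731 11.3662] v=[1.7266 1.0274 -0.8770]
Step 5: x=[6.1276 9.1405 11.1161] v=[1.4659 0.5347 -0.5003]
Step 6: x=[6.6138 9.1486 11.1190] v=[0.9724 0.0161 0.0058]
Step 7: x=[6.7337 9.0156 11.3756] v=[0.2398 -0.2661 0.5132]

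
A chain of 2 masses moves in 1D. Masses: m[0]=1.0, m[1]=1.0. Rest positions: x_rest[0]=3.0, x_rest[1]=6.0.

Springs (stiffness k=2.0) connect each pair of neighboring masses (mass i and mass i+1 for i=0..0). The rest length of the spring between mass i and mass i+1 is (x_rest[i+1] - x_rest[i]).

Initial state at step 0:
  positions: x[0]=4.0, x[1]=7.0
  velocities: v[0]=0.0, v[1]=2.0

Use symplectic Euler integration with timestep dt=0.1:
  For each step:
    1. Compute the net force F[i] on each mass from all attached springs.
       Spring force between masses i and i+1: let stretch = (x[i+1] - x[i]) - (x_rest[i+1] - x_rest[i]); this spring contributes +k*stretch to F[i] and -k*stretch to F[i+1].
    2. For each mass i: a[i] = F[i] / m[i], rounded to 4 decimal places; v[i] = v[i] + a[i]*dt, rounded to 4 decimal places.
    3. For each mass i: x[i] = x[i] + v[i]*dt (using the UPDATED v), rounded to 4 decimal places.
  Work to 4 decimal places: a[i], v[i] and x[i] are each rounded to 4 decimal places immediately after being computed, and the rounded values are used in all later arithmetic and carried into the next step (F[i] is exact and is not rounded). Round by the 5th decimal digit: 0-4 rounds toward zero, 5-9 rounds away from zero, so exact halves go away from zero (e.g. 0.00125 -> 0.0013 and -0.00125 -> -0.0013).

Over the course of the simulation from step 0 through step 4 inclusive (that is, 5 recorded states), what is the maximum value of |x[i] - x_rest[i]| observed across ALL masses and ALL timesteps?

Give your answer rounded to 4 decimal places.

Step 0: x=[4.0000 7.0000] v=[0.0000 2.0000]
Step 1: x=[4.0000 7.2000] v=[0.0000 2.0000]
Step 2: x=[4.0040 7.3960] v=[0.0400 1.9600]
Step 3: x=[4.0158 7.5842] v=[0.1184 1.8816]
Step 4: x=[4.0390 7.7610] v=[0.2321 1.7679]
Max displacement = 1.7610

Answer: 1.7610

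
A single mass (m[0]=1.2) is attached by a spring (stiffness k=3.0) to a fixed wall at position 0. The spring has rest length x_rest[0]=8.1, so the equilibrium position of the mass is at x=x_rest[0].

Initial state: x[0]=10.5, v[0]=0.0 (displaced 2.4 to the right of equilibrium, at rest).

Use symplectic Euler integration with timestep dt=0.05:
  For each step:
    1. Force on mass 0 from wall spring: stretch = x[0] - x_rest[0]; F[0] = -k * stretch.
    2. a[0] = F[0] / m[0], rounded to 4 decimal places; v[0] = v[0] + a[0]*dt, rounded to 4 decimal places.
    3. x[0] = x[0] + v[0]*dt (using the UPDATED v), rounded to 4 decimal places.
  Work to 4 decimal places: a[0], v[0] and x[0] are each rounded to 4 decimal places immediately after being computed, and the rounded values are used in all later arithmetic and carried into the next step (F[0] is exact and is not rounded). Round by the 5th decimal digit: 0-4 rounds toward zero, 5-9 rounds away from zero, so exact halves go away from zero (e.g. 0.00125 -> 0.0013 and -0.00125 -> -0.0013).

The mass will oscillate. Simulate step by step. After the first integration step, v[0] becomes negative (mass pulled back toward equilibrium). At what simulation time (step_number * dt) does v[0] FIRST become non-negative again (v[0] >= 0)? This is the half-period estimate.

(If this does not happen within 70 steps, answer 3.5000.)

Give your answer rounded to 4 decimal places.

Step 0: x=[10.5000] v=[0.0000]
Step 1: x=[10.4850] v=[-0.3000]
Step 2: x=[10.4551] v=[-0.5981]
Step 3: x=[10.4105] v=[-0.8925]
Step 4: x=[10.3514] v=[-1.1813]
Step 5: x=[10.2783] v=[-1.4627]
Step 6: x=[10.1916] v=[-1.7350]
Step 7: x=[10.0918] v=[-1.9965]
Step 8: x=[9.9795] v=[-2.2455]
Step 9: x=[9.8555] v=[-2.4804]
Step 10: x=[9.7205] v=[-2.6998]
Step 11: x=[9.5754] v=[-2.9024]
Step 12: x=[9.4211] v=[-3.0868]
Step 13: x=[9.2585] v=[-3.2519]
Step 14: x=[9.0887] v=[-3.3967]
Step 15: x=[8.9127] v=[-3.5203]
Step 16: x=[8.7316] v=[-3.6219]
Step 17: x=[8.5466] v=[-3.7009]
Step 18: x=[8.3588] v=[-3.7567]
Step 19: x=[8.1693] v=[-3.7891]
Step 20: x=[7.9794] v=[-3.7978]
Step 21: x=[7.7903] v=[-3.7827]
Step 22: x=[7.6031] v=[-3.7440]
Step 23: x=[7.4190] v=[-3.6819]
Step 24: x=[7.2392] v=[-3.5968]
Step 25: x=[7.0647] v=[-3.4892]
Step 26: x=[6.8967] v=[-3.3598]
Step 27: x=[6.7362] v=[-3.2094]
Step 28: x=[6.5843] v=[-3.0389]
Step 29: x=[6.4418] v=[-2.8494]
Step 30: x=[6.3097] v=[-2.6421]
Step 31: x=[6.1888] v=[-2.4183]
Step 32: x=[6.0798] v=[-2.1794]
Step 33: x=[5.9835] v=[-1.9269]
Step 34: x=[5.9004] v=[-1.6623]
Step 35: x=[5.8310] v=[-1.3874]
Step 36: x=[5.7758] v=[-1.1038]
Step 37: x=[5.7351] v=[-0.8133]
Step 38: x=[5.7092] v=[-0.5177]
Step 39: x=[5.6983] v=[-0.2189]
Step 40: x=[5.7024] v=[0.0813]
First v>=0 after going negative at step 40, time=2.0000

Answer: 2.0000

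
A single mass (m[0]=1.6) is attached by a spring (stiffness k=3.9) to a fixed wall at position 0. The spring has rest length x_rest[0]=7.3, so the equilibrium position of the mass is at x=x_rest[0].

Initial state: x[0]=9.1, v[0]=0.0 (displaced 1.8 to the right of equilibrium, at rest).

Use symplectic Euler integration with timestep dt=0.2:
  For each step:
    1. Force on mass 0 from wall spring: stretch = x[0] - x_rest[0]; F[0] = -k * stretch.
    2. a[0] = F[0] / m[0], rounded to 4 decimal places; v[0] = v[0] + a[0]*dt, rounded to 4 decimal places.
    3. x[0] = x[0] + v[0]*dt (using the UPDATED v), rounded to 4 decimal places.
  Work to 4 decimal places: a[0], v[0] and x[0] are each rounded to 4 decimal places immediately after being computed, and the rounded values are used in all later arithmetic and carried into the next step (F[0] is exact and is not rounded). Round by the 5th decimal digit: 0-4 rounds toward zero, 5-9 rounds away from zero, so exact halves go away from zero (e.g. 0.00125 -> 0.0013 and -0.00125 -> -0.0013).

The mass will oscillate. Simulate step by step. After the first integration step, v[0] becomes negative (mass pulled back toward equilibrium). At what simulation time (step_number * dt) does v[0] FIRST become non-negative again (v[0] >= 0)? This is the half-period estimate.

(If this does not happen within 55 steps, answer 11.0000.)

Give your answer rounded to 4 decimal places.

Step 0: x=[9.1000] v=[0.0000]
Step 1: x=[8.9245] v=[-0.8775]
Step 2: x=[8.5906] v=[-1.6694]
Step 3: x=[8.1309] v=[-2.2986]
Step 4: x=[7.5902] v=[-2.7037]
Step 5: x=[7.0212] v=[-2.8452]
Step 6: x=[6.4793] v=[-2.7093]
Step 7: x=[6.0175] v=[-2.3092]
Step 8: x=[5.6807] v=[-1.6840]
Step 9: x=[5.5018] v=[-0.8946]
Step 10: x=[5.4982] v=[-0.0180]
Step 11: x=[5.6703] v=[0.8604]
First v>=0 after going negative at step 11, time=2.2000

Answer: 2.2000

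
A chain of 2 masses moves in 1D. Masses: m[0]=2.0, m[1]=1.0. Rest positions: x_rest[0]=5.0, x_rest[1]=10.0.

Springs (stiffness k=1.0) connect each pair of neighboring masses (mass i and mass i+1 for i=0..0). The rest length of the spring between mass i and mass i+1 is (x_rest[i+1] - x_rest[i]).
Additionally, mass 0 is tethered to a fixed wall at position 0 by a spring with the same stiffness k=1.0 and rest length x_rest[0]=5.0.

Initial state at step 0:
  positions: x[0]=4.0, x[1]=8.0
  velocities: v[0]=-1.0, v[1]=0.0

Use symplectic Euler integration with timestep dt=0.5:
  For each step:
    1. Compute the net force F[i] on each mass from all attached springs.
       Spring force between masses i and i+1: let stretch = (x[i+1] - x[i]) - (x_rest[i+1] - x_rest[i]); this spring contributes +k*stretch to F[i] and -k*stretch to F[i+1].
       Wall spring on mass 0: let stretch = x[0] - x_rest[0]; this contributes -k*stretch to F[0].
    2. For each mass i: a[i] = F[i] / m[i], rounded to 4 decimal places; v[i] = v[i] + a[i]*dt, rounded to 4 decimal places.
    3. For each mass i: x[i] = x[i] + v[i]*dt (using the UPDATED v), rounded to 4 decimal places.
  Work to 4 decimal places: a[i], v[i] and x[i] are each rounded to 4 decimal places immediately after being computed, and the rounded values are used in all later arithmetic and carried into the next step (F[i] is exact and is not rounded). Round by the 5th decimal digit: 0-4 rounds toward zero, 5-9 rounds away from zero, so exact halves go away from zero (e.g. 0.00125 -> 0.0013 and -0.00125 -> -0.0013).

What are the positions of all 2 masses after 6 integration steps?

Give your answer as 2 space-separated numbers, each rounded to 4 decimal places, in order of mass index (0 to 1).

Step 0: x=[4.0000 8.0000] v=[-1.0000 0.0000]
Step 1: x=[3.5000 8.2500] v=[-1.0000 0.5000]
Step 2: x=[3.1563 8.5625] v=[-0.6875 0.6250]
Step 3: x=[3.0938 8.7735] v=[-0.1250 0.4219]
Step 4: x=[3.3546 8.8146] v=[0.5215 0.0821]
Step 5: x=[3.8786 8.7407] v=[1.0479 -0.1479]
Step 6: x=[4.5255 8.7012] v=[1.2938 -0.0790]

Answer: 4.5255 8.7012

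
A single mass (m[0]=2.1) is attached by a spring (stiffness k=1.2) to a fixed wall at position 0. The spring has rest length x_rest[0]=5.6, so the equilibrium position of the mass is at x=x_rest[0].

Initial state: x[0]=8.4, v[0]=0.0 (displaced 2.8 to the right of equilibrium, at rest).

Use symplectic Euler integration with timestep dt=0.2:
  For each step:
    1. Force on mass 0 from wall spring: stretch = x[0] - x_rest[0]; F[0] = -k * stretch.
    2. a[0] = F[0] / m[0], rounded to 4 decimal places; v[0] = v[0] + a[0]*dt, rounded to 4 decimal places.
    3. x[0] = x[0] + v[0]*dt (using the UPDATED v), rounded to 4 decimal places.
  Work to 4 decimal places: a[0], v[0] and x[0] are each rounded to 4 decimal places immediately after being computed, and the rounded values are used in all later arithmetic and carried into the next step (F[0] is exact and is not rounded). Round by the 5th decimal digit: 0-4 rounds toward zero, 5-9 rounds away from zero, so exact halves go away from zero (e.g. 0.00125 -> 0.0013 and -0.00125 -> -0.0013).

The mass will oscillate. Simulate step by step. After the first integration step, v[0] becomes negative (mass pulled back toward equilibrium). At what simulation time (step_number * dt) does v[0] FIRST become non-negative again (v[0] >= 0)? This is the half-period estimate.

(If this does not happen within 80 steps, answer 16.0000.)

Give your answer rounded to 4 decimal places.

Answer: 4.2000

Derivation:
Step 0: x=[8.4000] v=[0.0000]
Step 1: x=[8.3360] v=[-0.3200]
Step 2: x=[8.2095] v=[-0.6327]
Step 3: x=[8.0233] v=[-0.9309]
Step 4: x=[7.7817] v=[-1.2078]
Step 5: x=[7.4903] v=[-1.4571]
Step 6: x=[7.1557] v=[-1.6731]
Step 7: x=[6.7855] v=[-1.8509]
Step 8: x=[6.3882] v=[-1.9864]
Step 9: x=[5.9729] v=[-2.0765]
Step 10: x=[5.5491] v=[-2.1191]
Step 11: x=[5.1264] v=[-2.1133]
Step 12: x=[4.7146] v=[-2.0592]
Step 13: x=[4.3230] v=[-1.9580]
Step 14: x=[3.9606] v=[-1.8121]
Step 15: x=[3.6357] v=[-1.6247]
Step 16: x=[3.3557] v=[-1.4002]
Step 17: x=[3.1270] v=[-1.1437]
Step 18: x=[2.9548] v=[-0.8611]
Step 19: x=[2.8430] v=[-0.5588]
Step 20: x=[2.7943] v=[-0.2437]
Step 21: x=[2.8097] v=[0.0770]
First v>=0 after going negative at step 21, time=4.2000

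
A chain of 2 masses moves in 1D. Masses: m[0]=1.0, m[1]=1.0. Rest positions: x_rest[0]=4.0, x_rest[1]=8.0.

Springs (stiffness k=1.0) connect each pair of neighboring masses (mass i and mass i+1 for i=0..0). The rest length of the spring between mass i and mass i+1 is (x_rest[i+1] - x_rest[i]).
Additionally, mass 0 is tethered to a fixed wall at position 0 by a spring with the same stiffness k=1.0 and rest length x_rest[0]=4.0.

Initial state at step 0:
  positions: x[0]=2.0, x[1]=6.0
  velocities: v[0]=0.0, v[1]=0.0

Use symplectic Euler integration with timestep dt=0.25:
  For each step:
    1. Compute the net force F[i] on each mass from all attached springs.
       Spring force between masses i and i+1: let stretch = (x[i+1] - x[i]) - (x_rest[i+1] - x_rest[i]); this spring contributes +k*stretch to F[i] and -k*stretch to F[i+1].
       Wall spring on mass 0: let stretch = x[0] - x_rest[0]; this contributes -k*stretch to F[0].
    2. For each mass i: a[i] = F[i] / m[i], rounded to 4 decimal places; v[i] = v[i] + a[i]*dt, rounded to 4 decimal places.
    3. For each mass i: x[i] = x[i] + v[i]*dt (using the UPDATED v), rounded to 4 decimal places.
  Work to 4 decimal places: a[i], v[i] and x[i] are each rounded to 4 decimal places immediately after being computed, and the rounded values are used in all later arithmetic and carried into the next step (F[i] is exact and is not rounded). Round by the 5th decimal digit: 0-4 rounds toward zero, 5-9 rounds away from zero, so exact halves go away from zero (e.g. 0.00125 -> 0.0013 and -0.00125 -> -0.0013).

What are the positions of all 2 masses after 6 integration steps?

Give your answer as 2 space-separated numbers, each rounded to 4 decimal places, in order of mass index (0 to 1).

Answer: 3.7193 6.4344

Derivation:
Step 0: x=[2.0000 6.0000] v=[0.0000 0.0000]
Step 1: x=[2.1250 6.0000] v=[0.5000 0.0000]
Step 2: x=[2.3594 6.0078] v=[0.9375 0.0313]
Step 3: x=[2.6744 6.0376] v=[1.2598 0.1192]
Step 4: x=[3.0324 6.1072] v=[1.4320 0.2784]
Step 5: x=[3.3931 6.2346] v=[1.4426 0.5097]
Step 6: x=[3.7193 6.4344] v=[1.3047 0.7993]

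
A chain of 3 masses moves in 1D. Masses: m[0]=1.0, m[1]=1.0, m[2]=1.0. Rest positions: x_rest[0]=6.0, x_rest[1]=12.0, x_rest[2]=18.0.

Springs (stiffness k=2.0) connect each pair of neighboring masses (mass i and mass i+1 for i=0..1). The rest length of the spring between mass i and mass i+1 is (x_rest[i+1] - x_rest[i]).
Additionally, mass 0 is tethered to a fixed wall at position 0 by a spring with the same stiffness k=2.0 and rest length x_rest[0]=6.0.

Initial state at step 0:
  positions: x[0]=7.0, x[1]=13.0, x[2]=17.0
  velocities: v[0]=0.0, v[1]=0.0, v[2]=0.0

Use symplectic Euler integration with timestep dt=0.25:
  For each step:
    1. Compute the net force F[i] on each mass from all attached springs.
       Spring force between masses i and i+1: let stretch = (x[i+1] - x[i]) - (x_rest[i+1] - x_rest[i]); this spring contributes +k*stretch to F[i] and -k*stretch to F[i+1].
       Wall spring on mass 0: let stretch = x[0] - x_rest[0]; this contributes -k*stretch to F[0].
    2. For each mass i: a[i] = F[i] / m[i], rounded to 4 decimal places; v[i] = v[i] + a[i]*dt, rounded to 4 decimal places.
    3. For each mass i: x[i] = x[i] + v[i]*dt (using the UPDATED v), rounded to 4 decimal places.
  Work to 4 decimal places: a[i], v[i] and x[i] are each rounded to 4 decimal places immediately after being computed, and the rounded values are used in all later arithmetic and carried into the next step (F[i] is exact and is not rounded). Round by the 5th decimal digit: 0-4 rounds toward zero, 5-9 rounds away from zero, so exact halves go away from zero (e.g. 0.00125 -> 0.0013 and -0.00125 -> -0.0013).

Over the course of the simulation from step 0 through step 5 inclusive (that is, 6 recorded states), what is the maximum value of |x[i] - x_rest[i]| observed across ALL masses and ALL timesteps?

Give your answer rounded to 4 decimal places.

Step 0: x=[7.0000 13.0000 17.0000] v=[0.0000 0.0000 0.0000]
Step 1: x=[6.8750 12.7500 17.2500] v=[-0.5000 -1.0000 1.0000]
Step 2: x=[6.6250 12.3281 17.6875] v=[-1.0000 -1.6875 1.7500]
Step 3: x=[6.2598 11.8633 18.2051] v=[-1.4610 -1.8594 2.0703]
Step 4: x=[5.8125 11.4907 18.6800] v=[-1.7892 -1.4903 1.8994]
Step 5: x=[5.3484 11.3070 19.0062] v=[-1.8564 -0.7348 1.3048]
Max displacement = 1.0062

Answer: 1.0062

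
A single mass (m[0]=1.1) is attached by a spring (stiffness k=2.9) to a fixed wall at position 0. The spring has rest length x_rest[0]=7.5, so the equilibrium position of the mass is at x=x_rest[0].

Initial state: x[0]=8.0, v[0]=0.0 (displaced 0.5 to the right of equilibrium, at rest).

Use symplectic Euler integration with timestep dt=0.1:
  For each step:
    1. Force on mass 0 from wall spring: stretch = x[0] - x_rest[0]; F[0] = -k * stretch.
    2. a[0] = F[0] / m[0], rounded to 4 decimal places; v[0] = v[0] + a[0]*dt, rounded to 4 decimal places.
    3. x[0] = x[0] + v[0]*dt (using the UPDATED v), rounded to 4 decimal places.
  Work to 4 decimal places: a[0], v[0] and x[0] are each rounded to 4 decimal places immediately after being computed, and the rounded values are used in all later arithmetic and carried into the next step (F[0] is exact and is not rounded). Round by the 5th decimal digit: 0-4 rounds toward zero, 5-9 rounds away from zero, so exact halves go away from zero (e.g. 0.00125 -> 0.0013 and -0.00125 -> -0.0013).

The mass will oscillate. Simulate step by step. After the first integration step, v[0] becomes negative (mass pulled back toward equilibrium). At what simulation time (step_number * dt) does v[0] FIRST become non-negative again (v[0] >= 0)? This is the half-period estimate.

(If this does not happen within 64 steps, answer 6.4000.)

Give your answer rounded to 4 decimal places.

Step 0: x=[8.0000] v=[0.0000]
Step 1: x=[7.9868] v=[-0.1318]
Step 2: x=[7.9608] v=[-0.2601]
Step 3: x=[7.9226] v=[-0.3816]
Step 4: x=[7.8733] v=[-0.4930]
Step 5: x=[7.8142] v=[-0.5914]
Step 6: x=[7.7468] v=[-0.6742]
Step 7: x=[7.6729] v=[-0.7393]
Step 8: x=[7.5944] v=[-0.7849]
Step 9: x=[7.5134] v=[-0.8098]
Step 10: x=[7.4321] v=[-0.8133]
Step 11: x=[7.3526] v=[-0.7954]
Step 12: x=[7.2770] v=[-0.7565]
Step 13: x=[7.2072] v=[-0.6977]
Step 14: x=[7.1452] v=[-0.6205]
Step 15: x=[7.0925] v=[-0.5270]
Step 16: x=[7.0505] v=[-0.4196]
Step 17: x=[7.0204] v=[-0.3011]
Step 18: x=[7.0029] v=[-0.1747]
Step 19: x=[6.9985] v=[-0.0437]
Step 20: x=[7.0074] v=[0.0885]
First v>=0 after going negative at step 20, time=2.0000

Answer: 2.0000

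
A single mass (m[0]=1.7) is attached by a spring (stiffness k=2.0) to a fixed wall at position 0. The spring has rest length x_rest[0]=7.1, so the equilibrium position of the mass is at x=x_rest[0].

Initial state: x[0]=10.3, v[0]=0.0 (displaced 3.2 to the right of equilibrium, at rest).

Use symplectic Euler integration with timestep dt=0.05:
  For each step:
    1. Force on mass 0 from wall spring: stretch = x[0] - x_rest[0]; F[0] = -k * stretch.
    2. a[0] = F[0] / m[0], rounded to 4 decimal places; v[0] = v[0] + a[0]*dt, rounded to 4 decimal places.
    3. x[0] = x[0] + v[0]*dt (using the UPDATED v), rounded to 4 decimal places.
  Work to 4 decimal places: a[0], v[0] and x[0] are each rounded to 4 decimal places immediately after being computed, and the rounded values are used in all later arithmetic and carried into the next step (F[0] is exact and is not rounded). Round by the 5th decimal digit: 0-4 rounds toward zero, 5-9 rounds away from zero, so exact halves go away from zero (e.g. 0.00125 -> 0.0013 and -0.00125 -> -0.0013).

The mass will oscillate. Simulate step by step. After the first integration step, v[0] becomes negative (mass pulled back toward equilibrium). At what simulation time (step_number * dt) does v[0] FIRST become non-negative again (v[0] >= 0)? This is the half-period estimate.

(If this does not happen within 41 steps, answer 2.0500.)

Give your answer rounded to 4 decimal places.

Answer: 2.0500

Derivation:
Step 0: x=[10.3000] v=[0.0000]
Step 1: x=[10.2906] v=[-0.1882]
Step 2: x=[10.2718] v=[-0.3759]
Step 3: x=[10.2437] v=[-0.5625]
Step 4: x=[10.2063] v=[-0.7474]
Step 5: x=[10.1598] v=[-0.9301]
Step 6: x=[10.1043] v=[-1.1101]
Step 7: x=[10.0400] v=[-1.2868]
Step 8: x=[9.9670] v=[-1.4597]
Step 9: x=[9.8856] v=[-1.6283]
Step 10: x=[9.7960] v=[-1.7922]
Step 11: x=[9.6985] v=[-1.9508]
Step 12: x=[9.5933] v=[-2.1037]
Step 13: x=[9.4808] v=[-2.2504]
Step 14: x=[9.3613] v=[-2.3904]
Step 15: x=[9.2351] v=[-2.5234]
Step 16: x=[9.1027] v=[-2.6490]
Step 17: x=[8.9644] v=[-2.7668]
Step 18: x=[8.8206] v=[-2.8765]
Step 19: x=[8.6717] v=[-2.9777]
Step 20: x=[8.5182] v=[-3.0702]
Step 21: x=[8.3605] v=[-3.1536]
Step 22: x=[8.1991] v=[-3.2277]
Step 23: x=[8.0345] v=[-3.2924]
Step 24: x=[7.8671] v=[-3.3474]
Step 25: x=[7.6975] v=[-3.3925]
Step 26: x=[7.5261] v=[-3.4276]
Step 27: x=[7.3535] v=[-3.4527]
Step 28: x=[7.1801] v=[-3.4676]
Step 29: x=[7.0065] v=[-3.4723]
Step 30: x=[6.8332] v=[-3.4668]
Step 31: x=[6.6606] v=[-3.4511]
Step 32: x=[6.4893] v=[-3.4253]
Step 33: x=[6.3198] v=[-3.3894]
Step 34: x=[6.1526] v=[-3.3435]
Step 35: x=[5.9882] v=[-3.2878]
Step 36: x=[5.8271] v=[-3.2224]
Step 37: x=[5.6697] v=[-3.1475]
Step 38: x=[5.5165] v=[-3.0634]
Step 39: x=[5.3680] v=[-2.9703]
Step 40: x=[5.2246] v=[-2.8684]
Step 41: x=[5.0867] v=[-2.7581]
v[0] did not become non-negative within 41 steps; using fallback time=2.0500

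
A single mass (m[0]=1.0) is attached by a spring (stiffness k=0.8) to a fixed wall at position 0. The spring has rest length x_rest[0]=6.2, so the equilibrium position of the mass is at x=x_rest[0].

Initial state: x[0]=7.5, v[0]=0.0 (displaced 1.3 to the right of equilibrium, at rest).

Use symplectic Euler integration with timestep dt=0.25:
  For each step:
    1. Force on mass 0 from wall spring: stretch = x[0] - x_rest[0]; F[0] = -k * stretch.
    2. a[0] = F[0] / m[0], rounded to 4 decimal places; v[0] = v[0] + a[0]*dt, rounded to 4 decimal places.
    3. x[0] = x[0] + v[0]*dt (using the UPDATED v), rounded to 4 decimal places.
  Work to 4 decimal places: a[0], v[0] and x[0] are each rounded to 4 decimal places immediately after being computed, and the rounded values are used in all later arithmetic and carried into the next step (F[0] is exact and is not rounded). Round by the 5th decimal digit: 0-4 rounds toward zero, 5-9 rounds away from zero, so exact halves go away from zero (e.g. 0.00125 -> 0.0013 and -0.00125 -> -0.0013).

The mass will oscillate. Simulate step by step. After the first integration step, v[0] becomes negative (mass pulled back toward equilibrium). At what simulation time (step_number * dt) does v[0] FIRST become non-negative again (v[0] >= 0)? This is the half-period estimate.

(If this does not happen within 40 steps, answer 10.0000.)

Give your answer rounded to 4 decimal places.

Answer: 3.7500

Derivation:
Step 0: x=[7.5000] v=[0.0000]
Step 1: x=[7.4350] v=[-0.2600]
Step 2: x=[7.3083] v=[-0.5070]
Step 3: x=[7.1261] v=[-0.7287]
Step 4: x=[6.8976] v=[-0.9139]
Step 5: x=[6.6343] v=[-1.0534]
Step 6: x=[6.3492] v=[-1.1403]
Step 7: x=[6.0567] v=[-1.1702]
Step 8: x=[5.7713] v=[-1.1416]
Step 9: x=[5.5073] v=[-1.0559]
Step 10: x=[5.2780] v=[-0.9174]
Step 11: x=[5.0948] v=[-0.7330]
Step 12: x=[4.9668] v=[-0.5120]
Step 13: x=[4.9005] v=[-0.2654]
Step 14: x=[4.8991] v=[-0.0055]
Step 15: x=[4.9628] v=[0.2547]
First v>=0 after going negative at step 15, time=3.7500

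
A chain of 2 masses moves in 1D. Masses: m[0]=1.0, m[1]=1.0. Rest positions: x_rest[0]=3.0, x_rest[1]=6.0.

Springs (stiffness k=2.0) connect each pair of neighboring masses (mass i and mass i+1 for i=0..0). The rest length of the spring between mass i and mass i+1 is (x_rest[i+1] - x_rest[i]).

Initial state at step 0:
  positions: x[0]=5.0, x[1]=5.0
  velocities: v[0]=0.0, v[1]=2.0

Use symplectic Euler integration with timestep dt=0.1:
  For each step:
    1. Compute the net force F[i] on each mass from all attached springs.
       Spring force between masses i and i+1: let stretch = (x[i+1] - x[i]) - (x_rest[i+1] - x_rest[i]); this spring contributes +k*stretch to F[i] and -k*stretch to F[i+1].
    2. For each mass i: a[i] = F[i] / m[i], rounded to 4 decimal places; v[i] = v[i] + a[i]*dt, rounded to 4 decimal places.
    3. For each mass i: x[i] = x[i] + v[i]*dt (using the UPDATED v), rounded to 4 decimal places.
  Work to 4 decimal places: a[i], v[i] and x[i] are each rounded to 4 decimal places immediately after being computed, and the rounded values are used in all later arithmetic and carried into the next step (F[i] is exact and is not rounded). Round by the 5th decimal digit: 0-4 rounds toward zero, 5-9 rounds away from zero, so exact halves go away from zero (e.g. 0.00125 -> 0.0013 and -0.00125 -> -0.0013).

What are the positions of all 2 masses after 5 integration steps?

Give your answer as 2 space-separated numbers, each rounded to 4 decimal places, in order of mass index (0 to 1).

Answer: 4.2580 6.7420

Derivation:
Step 0: x=[5.0000 5.0000] v=[0.0000 2.0000]
Step 1: x=[4.9400 5.2600] v=[-0.6000 2.6000]
Step 2: x=[4.8264 5.5736] v=[-1.1360 3.1360]
Step 3: x=[4.6677 5.9323] v=[-1.5866 3.5866]
Step 4: x=[4.4743 6.3257] v=[-1.9337 3.9337]
Step 5: x=[4.2580 6.7420] v=[-2.1634 4.1634]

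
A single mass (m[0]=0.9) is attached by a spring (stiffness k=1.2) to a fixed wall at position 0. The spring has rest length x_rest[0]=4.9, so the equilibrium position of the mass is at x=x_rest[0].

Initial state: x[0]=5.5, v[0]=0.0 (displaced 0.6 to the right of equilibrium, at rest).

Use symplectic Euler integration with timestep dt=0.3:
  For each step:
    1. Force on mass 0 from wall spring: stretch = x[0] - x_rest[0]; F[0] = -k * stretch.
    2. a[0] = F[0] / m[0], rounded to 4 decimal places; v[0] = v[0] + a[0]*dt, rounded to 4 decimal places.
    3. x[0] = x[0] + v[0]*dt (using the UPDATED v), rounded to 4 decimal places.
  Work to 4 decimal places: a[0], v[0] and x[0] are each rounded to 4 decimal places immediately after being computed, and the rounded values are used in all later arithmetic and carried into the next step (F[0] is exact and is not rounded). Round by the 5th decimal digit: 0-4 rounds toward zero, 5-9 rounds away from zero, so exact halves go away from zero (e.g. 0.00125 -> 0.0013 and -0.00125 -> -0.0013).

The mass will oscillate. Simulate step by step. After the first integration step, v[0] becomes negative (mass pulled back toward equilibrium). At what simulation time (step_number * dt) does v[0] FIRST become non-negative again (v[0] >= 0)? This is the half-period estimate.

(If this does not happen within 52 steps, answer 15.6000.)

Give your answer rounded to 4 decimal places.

Answer: 3.0000

Derivation:
Step 0: x=[5.5000] v=[0.0000]
Step 1: x=[5.4280] v=[-0.2400]
Step 2: x=[5.2926] v=[-0.4512]
Step 3: x=[5.1101] v=[-0.6083]
Step 4: x=[4.9024] v=[-0.6923]
Step 5: x=[4.6944] v=[-0.6933]
Step 6: x=[4.5111] v=[-0.6111]
Step 7: x=[4.3744] v=[-0.4556]
Step 8: x=[4.3008] v=[-0.2454]
Step 9: x=[4.2991] v=[-0.0057]
Step 10: x=[4.3695] v=[0.2347]
First v>=0 after going negative at step 10, time=3.0000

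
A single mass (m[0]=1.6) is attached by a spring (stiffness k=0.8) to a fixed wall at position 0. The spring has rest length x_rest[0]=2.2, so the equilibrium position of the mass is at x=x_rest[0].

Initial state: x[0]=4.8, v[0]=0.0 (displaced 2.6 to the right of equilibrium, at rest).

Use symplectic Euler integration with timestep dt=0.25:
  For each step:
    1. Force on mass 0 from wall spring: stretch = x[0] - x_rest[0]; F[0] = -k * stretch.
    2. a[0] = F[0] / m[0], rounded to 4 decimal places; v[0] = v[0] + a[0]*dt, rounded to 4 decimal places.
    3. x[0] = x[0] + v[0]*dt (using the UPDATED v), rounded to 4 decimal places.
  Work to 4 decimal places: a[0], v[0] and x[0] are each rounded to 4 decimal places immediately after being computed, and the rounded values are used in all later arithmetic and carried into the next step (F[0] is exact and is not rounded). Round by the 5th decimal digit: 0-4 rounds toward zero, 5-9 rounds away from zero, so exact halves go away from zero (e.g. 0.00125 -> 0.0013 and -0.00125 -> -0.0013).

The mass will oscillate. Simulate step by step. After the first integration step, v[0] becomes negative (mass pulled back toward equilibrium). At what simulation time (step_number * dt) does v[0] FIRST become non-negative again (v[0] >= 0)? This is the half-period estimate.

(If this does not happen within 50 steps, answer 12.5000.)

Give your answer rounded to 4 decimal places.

Answer: 4.5000

Derivation:
Step 0: x=[4.8000] v=[0.0000]
Step 1: x=[4.7188] v=[-0.3250]
Step 2: x=[4.5588] v=[-0.6399]
Step 3: x=[4.3251] v=[-0.9348]
Step 4: x=[4.0250] v=[-1.2005]
Step 5: x=[3.6679] v=[-1.4286]
Step 6: x=[3.2649] v=[-1.6121]
Step 7: x=[2.8286] v=[-1.7452]
Step 8: x=[2.3727] v=[-1.8238]
Step 9: x=[1.9114] v=[-1.8454]
Step 10: x=[1.4591] v=[-1.8093]
Step 11: x=[1.0299] v=[-1.7167]
Step 12: x=[0.6373] v=[-1.5704]
Step 13: x=[0.2935] v=[-1.3751]
Step 14: x=[0.0093] v=[-1.1368]
Step 15: x=[-0.2065] v=[-0.8630]
Step 16: x=[-0.3471] v=[-0.5622]
Step 17: x=[-0.4081] v=[-0.2438]
Step 18: x=[-0.3876] v=[0.0822]
First v>=0 after going negative at step 18, time=4.5000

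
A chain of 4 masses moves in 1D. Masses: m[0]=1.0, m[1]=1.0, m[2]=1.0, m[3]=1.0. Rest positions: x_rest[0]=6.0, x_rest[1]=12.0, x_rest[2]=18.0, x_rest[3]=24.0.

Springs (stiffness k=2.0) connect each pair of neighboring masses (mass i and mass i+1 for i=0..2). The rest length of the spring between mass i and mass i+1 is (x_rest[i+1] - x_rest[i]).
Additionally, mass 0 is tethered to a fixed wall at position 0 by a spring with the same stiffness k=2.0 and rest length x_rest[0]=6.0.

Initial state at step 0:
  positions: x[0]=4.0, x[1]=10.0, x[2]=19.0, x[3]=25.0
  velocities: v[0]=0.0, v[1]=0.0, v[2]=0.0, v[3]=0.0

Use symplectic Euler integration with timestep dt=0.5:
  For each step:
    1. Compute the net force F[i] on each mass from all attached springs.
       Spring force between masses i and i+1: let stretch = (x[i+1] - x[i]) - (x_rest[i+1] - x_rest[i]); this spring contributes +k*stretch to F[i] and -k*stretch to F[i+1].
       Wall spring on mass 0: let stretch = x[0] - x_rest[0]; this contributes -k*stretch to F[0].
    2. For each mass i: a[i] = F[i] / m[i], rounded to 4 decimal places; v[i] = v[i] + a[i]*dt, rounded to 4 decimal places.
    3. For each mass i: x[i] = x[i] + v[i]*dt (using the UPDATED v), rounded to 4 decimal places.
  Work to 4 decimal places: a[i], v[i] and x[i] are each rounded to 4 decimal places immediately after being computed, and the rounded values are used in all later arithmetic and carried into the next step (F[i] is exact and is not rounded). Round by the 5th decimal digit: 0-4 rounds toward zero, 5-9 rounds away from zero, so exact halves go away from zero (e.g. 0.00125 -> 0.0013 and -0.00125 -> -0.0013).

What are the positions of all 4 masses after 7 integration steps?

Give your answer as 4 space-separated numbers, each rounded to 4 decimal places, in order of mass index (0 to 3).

Step 0: x=[4.0000 10.0000 19.0000 25.0000] v=[0.0000 0.0000 0.0000 0.0000]
Step 1: x=[5.0000 11.5000 17.5000 25.0000] v=[2.0000 3.0000 -3.0000 0.0000]
Step 2: x=[6.7500 12.7500 16.7500 24.2500] v=[3.5000 2.5000 -1.5000 -1.5000]
Step 3: x=[8.1250 13.0000 17.7500 22.7500] v=[2.7500 0.5000 2.0000 -3.0000]
Step 4: x=[7.8750 13.1875 18.8750 21.7500] v=[-0.5000 0.3750 2.2500 -2.0000]
Step 5: x=[6.3438 13.5625 18.5938 22.3125] v=[-3.0625 0.7500 -0.5625 1.1250]
Step 6: x=[5.2500 12.8438 17.6563 24.0157] v=[-2.1876 -1.4374 -1.8751 3.4063]
Step 7: x=[5.3281 10.7345 17.4922 25.5392] v=[0.1562 -4.2187 -0.3282 3.0469]

Answer: 5.3281 10.7345 17.4922 25.5392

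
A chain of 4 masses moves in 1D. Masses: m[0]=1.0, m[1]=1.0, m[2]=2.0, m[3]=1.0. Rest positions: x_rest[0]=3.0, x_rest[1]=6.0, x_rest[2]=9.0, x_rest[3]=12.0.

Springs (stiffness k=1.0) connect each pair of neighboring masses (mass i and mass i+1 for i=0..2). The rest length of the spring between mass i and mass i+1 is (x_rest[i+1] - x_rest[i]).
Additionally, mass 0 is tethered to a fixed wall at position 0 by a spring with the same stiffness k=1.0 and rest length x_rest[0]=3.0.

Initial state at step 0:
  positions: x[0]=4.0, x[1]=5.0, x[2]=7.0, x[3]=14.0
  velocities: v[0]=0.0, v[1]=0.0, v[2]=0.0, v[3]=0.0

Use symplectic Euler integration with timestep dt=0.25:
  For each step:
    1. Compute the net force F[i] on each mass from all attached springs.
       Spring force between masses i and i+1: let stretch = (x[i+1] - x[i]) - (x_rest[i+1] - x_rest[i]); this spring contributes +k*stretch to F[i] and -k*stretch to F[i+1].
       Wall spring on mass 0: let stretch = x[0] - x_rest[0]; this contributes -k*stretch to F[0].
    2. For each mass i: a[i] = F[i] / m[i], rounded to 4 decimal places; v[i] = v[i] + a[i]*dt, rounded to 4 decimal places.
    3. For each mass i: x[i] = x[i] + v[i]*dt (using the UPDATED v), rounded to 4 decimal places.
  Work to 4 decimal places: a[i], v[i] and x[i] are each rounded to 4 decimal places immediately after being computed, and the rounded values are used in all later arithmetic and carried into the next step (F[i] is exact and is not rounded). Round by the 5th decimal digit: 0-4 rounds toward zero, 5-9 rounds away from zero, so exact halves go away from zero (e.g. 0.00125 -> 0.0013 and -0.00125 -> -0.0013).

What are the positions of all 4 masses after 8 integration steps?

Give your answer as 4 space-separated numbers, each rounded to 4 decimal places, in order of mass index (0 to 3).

Answer: 1.4128 5.9239 9.9668 9.2662

Derivation:
Step 0: x=[4.0000 5.0000 7.0000 14.0000] v=[0.0000 0.0000 0.0000 0.0000]
Step 1: x=[3.8125 5.0625 7.1563 13.7500] v=[-0.7500 0.2500 0.6250 -1.0000]
Step 2: x=[3.4649 5.1778 7.4532 13.2754] v=[-1.3906 0.4610 1.1875 -1.8984]
Step 3: x=[3.0078 5.3282 7.8609 12.6244] v=[-1.8286 0.6016 1.6309 -2.6040]
Step 4: x=[2.5077 5.4919 8.3384 11.8632] v=[-2.0005 0.6547 1.9098 -3.0449]
Step 5: x=[2.0374 5.6470 8.8371 11.0692] v=[-1.8814 0.6203 1.9946 -3.1761]
Step 6: x=[1.6653 5.7759 9.3058 10.3232] v=[-1.4884 0.5154 1.8749 -2.9841]
Step 7: x=[1.4460 5.8685 9.6960 9.7011] v=[-0.8771 0.3702 1.5608 -2.4885]
Step 8: x=[1.4128 5.9239 9.9668 9.2662] v=[-0.1330 0.2215 1.0830 -1.7398]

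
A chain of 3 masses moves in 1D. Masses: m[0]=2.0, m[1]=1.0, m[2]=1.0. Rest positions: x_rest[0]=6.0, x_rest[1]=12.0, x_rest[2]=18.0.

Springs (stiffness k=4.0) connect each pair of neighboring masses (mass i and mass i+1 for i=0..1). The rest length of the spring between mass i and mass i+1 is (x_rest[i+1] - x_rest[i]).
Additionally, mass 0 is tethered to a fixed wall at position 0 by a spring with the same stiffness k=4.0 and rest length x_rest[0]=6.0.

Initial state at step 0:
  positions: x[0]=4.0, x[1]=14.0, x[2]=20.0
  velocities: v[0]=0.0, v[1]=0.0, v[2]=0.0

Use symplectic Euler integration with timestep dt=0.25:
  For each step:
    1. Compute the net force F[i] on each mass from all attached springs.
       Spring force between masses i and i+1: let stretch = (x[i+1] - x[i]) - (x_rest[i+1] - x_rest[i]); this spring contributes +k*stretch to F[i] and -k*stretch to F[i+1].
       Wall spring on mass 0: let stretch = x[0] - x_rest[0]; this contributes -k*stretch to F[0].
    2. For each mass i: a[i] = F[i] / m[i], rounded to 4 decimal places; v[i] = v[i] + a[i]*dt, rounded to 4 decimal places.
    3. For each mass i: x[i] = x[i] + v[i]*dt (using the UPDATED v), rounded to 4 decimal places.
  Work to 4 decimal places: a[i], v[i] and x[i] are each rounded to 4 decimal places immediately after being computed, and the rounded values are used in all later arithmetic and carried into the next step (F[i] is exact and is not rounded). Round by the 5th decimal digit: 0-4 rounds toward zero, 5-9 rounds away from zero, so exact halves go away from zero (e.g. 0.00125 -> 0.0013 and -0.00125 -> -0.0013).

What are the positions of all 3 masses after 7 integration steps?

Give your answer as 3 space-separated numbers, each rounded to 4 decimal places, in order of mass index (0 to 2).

Answer: 7.2357 13.4758 15.5330

Derivation:
Step 0: x=[4.0000 14.0000 20.0000] v=[0.0000 0.0000 0.0000]
Step 1: x=[4.7500 13.0000 20.0000] v=[3.0000 -4.0000 0.0000]
Step 2: x=[5.9375 11.6875 19.7500] v=[4.7500 -5.2500 -1.0000]
Step 3: x=[7.1016 10.9531 18.9844] v=[4.6563 -2.9375 -3.0625]
Step 4: x=[7.8594 11.2637 17.7110] v=[3.0313 1.2423 -5.0938]
Step 5: x=[8.0604 12.3350 16.3257] v=[0.8038 4.2853 -5.5411]
Step 6: x=[7.7881 13.3354 15.4428] v=[-1.0891 4.0014 -3.5318]
Step 7: x=[7.2357 13.4758 15.5330] v=[-2.2095 0.5615 0.3608]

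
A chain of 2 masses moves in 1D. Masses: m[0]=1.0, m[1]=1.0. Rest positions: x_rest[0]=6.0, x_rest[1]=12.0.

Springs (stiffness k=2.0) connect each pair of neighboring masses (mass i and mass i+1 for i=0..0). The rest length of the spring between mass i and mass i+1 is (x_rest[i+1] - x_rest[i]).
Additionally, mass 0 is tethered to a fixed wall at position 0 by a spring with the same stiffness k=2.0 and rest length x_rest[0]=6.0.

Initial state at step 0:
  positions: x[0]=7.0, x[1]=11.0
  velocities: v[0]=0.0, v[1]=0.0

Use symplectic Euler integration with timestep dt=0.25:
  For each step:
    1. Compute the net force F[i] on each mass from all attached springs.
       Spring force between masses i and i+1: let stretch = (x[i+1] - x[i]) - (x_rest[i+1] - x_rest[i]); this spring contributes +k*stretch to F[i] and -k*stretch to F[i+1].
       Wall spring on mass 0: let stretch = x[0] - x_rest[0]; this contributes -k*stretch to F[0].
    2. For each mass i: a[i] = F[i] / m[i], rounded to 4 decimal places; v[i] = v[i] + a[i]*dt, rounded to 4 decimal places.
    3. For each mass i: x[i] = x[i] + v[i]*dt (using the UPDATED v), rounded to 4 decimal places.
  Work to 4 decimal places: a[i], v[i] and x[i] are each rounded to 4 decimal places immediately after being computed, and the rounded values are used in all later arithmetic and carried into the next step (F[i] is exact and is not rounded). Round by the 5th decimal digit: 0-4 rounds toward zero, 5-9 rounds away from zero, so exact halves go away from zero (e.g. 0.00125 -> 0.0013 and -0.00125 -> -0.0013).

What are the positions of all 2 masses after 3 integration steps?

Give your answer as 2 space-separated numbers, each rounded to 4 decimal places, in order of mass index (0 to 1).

Answer: 5.3340 12.1348

Derivation:
Step 0: x=[7.0000 11.0000] v=[0.0000 0.0000]
Step 1: x=[6.6250 11.2500] v=[-1.5000 1.0000]
Step 2: x=[6.0000 11.6719] v=[-2.5000 1.6875]
Step 3: x=[5.3340 12.1348] v=[-2.6641 1.8516]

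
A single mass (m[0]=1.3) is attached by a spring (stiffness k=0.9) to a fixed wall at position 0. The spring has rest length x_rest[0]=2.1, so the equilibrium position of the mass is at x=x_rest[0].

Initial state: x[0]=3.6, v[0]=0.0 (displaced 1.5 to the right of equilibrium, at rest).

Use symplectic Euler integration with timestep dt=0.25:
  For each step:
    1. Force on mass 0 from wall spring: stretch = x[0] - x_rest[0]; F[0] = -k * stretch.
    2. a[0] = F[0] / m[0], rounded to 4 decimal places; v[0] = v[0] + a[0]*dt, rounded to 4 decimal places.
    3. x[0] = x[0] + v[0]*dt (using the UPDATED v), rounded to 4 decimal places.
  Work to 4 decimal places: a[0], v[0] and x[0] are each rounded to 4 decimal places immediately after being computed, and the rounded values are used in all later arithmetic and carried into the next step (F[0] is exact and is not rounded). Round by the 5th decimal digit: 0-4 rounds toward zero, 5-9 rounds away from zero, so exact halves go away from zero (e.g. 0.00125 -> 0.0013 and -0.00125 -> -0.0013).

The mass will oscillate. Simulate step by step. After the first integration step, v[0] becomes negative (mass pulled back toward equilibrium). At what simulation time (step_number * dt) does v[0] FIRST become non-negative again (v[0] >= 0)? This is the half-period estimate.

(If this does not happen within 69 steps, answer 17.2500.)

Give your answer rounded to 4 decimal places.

Step 0: x=[3.6000] v=[0.0000]
Step 1: x=[3.5351] v=[-0.2596]
Step 2: x=[3.4081] v=[-0.5080]
Step 3: x=[3.2245] v=[-0.7344]
Step 4: x=[2.9923] v=[-0.9290]
Step 5: x=[2.7215] v=[-1.0834]
Step 6: x=[2.4238] v=[-1.1910]
Step 7: x=[2.1120] v=[-1.2471]
Step 8: x=[1.7997] v=[-1.2492]
Step 9: x=[1.5004] v=[-1.1972]
Step 10: x=[1.2271] v=[-1.0934]
Step 11: x=[0.9915] v=[-0.9423]
Step 12: x=[0.8039] v=[-0.7505]
Step 13: x=[0.6724] v=[-0.5262]
Step 14: x=[0.6026] v=[-0.2791]
Step 15: x=[0.5976] v=[-0.0199]
Step 16: x=[0.6576] v=[0.2401]
First v>=0 after going negative at step 16, time=4.0000

Answer: 4.0000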